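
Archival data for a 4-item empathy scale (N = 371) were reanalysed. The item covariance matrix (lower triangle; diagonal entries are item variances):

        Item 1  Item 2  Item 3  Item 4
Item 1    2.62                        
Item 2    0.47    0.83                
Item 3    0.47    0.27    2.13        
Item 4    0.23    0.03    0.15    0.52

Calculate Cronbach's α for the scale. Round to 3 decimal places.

Cronbach's α = 0.463

Σσ²ᵢ = 2.62 + 0.83 + 2.13 + 0.52 = 6.10
Sum of off-diagonal covariances = 1.62
Var(T) = 6.10 + 2 × 1.62 = 9.34
α = (k/(k−1))·(1 − Σσ²ᵢ/Var(T)) = (4/3)·(1 − 6.10/9.34) = 0.463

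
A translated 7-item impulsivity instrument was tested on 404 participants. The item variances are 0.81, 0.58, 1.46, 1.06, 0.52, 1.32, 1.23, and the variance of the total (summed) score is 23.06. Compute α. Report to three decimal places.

ΣVar(i) = 0.81 + 0.58 + 1.46 + 1.06 + 0.52 + 1.32 + 1.23 = 6.98
α = (k/(k−1))·(1 − ΣVar(i)/σ²_total) = (7/6)·(1 − 6.98/23.06) = 0.814

α = 0.814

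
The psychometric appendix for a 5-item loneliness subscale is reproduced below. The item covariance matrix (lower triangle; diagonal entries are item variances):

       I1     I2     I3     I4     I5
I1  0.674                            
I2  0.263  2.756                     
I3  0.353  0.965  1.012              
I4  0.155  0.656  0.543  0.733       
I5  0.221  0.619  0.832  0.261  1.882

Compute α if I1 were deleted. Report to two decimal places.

Remaining items: I2, I3, I4, I5 (k = 4).
ΣVar(i) = 2.756 + 1.012 + 0.733 + 1.882 = 6.383
total variance = 6.383 + 2 × 3.876 = 14.135
α (item deleted) = (4/3)·(1 − 6.383/14.135) = 0.73

α = 0.73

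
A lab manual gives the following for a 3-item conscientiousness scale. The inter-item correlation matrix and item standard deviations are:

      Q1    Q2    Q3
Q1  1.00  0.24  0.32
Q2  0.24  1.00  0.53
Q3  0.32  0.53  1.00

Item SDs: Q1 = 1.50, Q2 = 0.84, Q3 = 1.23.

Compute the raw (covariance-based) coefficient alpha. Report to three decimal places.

Σσ²ᵢ = 1.50² + 0.84² + 1.23² = 4.4685
Covariances σ_ij = r_ij · s_i · s_j:
  σ(Q1,Q2) = 0.24 × 1.50 × 0.84 = 0.3024
  σ(Q1,Q3) = 0.32 × 1.50 × 1.23 = 0.5904
  σ(Q2,Q3) = 0.53 × 0.84 × 1.23 = 0.5476
σ²_T = Σσ²ᵢ + 2·Σσ_ij = 4.4685 + 2 × 1.4404 = 7.3493
α = (3/2)·(1 − 4.4685/7.3493) = 0.588

coefficient alpha = 0.588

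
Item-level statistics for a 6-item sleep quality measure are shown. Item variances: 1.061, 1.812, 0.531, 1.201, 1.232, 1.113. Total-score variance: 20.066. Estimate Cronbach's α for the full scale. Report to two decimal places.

Cronbach's α = 0.78

ΣVar(i) = 1.061 + 1.812 + 0.531 + 1.201 + 1.232 + 1.113 = 6.950
α = (k/(k−1))·(1 − ΣVar(i)/σ²_total) = (6/5)·(1 − 6.950/20.066) = 0.78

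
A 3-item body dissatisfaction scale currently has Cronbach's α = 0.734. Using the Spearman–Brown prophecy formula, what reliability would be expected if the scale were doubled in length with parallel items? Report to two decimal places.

predicted reliability = 0.85

Length factor m = 2
α' = m·α / (1 + (m−1)·α)
   = 2 × 0.734 / (1 + (2 − 1) × 0.734)
   = 1.4680 / 1.7340 = 0.85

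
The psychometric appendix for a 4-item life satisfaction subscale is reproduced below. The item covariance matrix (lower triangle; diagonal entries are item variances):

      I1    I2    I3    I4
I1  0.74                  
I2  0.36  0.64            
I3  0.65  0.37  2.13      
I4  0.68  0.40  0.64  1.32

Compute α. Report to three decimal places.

sum of item variances = 0.74 + 0.64 + 2.13 + 1.32 = 4.83
Sum of off-diagonal covariances = 3.10
Var(T) = 4.83 + 2 × 3.10 = 11.03
α = (k/(k−1))·(1 − sum of item variances/Var(T)) = (4/3)·(1 − 4.83/11.03) = 0.749

α = 0.749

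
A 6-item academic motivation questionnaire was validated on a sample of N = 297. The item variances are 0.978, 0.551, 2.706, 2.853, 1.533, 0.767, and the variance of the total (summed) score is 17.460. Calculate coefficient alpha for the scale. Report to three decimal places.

Σσ²ᵢ = 0.978 + 0.551 + 2.706 + 2.853 + 1.533 + 0.767 = 9.388
α = (k/(k−1))·(1 − Σσ²ᵢ/σ²_T) = (6/5)·(1 − 9.388/17.460) = 0.555

coefficient alpha = 0.555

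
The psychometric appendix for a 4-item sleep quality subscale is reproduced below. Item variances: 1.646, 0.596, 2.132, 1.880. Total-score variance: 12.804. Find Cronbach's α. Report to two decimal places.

α = 0.68

sum of item variances = 1.646 + 0.596 + 2.132 + 1.880 = 6.254
α = (k/(k−1))·(1 − sum of item variances/σ²_T) = (4/3)·(1 − 6.254/12.804) = 0.68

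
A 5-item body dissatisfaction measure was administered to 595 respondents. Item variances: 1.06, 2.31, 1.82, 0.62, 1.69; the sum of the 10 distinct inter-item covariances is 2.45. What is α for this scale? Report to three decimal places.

Σσ²ᵢ = 1.06 + 2.31 + 1.82 + 0.62 + 1.69 = 7.50
Sum of distinct covariances = 2.45
σ²_total = Σσ²ᵢ + 2·Σcov = 7.50 + 2 × 2.45 = 12.40
α = (5/4)·(1 − 7.50/12.40) = 0.494

α = 0.494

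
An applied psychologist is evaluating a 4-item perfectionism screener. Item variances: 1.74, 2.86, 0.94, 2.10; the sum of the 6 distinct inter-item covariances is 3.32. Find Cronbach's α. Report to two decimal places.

Σσᵢ² = 1.74 + 2.86 + 0.94 + 2.10 = 7.64
Sum of distinct covariances = 3.32
total variance = Σσᵢ² + 2·Σcov = 7.64 + 2 × 3.32 = 14.28
α = (4/3)·(1 − 7.64/14.28) = 0.62

α = 0.62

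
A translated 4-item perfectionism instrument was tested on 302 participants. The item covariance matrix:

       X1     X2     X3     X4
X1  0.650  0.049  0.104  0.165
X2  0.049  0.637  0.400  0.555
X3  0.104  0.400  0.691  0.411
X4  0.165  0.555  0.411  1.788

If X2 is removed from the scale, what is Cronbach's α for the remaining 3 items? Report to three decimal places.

Remaining items: X1, X3, X4 (k = 3).
sum of item variances = 0.650 + 0.691 + 1.788 = 3.129
σ²_total = 3.129 + 2 × 0.680 = 4.489
α (item deleted) = (3/2)·(1 − 3.129/4.489) = 0.454

α = 0.454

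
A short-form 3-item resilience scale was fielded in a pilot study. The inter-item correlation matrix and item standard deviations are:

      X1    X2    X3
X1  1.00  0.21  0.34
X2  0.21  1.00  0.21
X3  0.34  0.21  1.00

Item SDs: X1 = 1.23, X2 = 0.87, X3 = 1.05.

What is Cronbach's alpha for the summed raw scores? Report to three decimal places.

Cronbach's alpha = 0.505

Σσ²ᵢ = 1.23² + 0.87² + 1.05² = 3.3723
Covariances σ_ij = r_ij · s_i · s_j:
  σ(X1,X2) = 0.21 × 1.23 × 0.87 = 0.2247
  σ(X1,X3) = 0.34 × 1.23 × 1.05 = 0.4391
  σ(X2,X3) = 0.21 × 0.87 × 1.05 = 0.1918
σ²_T = Σσ²ᵢ + 2·Σσ_ij = 3.3723 + 2 × 0.8556 = 5.0835
α = (3/2)·(1 − 3.3723/5.0835) = 0.505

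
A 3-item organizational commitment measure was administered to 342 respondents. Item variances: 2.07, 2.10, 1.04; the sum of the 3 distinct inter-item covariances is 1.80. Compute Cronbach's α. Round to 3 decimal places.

Cronbach's α = 0.613

sum of item variances = 2.07 + 2.10 + 1.04 = 5.21
Sum of distinct covariances = 1.80
Var(T) = sum of item variances + 2·Σcov = 5.21 + 2 × 1.80 = 8.81
α = (3/2)·(1 − 5.21/8.81) = 0.613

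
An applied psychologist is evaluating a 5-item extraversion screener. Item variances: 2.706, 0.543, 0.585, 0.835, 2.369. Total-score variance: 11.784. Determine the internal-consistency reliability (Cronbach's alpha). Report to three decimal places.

α = 0.503

ΣVar(i) = 2.706 + 0.543 + 0.585 + 0.835 + 2.369 = 7.038
α = (k/(k−1))·(1 − ΣVar(i)/total variance) = (5/4)·(1 − 7.038/11.784) = 0.503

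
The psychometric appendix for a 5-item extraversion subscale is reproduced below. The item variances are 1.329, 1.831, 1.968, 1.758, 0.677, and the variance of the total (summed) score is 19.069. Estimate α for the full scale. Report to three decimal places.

sum of item variances = 1.329 + 1.831 + 1.968 + 1.758 + 0.677 = 7.563
α = (k/(k−1))·(1 − sum of item variances/Var(T)) = (5/4)·(1 − 7.563/19.069) = 0.754

α = 0.754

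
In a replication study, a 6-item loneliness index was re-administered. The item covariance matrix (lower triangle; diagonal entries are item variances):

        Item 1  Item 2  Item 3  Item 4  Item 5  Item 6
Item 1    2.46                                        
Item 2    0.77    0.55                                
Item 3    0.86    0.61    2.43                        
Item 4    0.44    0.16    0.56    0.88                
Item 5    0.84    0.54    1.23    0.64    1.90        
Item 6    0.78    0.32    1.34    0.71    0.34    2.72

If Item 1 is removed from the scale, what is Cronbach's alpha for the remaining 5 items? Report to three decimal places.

Remaining items: Item 2, Item 3, Item 4, Item 5, Item 6 (k = 5).
Σσ²ᵢ = 0.55 + 2.43 + 0.88 + 1.90 + 2.72 = 8.48
total variance = 8.48 + 2 × 6.45 = 21.38
α (item deleted) = (5/4)·(1 − 8.48/21.38) = 0.754

Cronbach's alpha = 0.754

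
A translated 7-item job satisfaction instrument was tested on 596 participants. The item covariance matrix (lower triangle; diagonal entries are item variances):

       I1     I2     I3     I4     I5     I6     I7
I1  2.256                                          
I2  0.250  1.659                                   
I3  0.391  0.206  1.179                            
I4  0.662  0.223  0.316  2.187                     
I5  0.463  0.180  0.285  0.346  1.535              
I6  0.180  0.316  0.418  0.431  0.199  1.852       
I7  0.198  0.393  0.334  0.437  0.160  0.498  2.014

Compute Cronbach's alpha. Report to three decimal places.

Cronbach's alpha = 0.607

Σσᵢ² = 2.256 + 1.659 + 1.179 + 2.187 + 1.535 + 1.852 + 2.014 = 12.682
Sum of the distinct covariances = 6.886
total variance = 12.682 + 2 × 6.886 = 26.454
α = (k/(k−1))·(1 − Σσᵢ²/total variance) = (7/6)·(1 − 12.682/26.454) = 0.607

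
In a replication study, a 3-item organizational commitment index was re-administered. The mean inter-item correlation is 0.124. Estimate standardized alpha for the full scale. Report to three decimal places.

standardized alpha = 0.298

Standardized α = k·r̄ / (1 + (k−1)·r̄) = 3 × 0.124 / (1 + 2 × 0.124)
  = 0.3720 / 1.2480 = 0.298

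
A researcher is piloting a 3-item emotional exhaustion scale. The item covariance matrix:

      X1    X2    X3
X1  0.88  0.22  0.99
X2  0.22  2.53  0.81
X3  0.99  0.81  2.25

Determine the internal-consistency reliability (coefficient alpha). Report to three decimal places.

coefficient alpha = 0.625

Σσ²ᵢ = 0.88 + 2.53 + 2.25 = 5.66
Sum of the distinct covariances = 2.02
σ²_T = 5.66 + 2 × 2.02 = 9.70
α = (k/(k−1))·(1 − Σσ²ᵢ/σ²_T) = (3/2)·(1 − 5.66/9.70) = 0.625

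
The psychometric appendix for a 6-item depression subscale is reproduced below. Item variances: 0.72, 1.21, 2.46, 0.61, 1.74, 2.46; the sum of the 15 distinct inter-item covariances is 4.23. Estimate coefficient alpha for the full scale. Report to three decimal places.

coefficient alpha = 0.575

Σσᵢ² = 0.72 + 1.21 + 2.46 + 0.61 + 1.74 + 2.46 = 9.20
Sum of distinct covariances = 4.23
total variance = Σσᵢ² + 2·Σcov = 9.20 + 2 × 4.23 = 17.66
α = (6/5)·(1 − 9.20/17.66) = 0.575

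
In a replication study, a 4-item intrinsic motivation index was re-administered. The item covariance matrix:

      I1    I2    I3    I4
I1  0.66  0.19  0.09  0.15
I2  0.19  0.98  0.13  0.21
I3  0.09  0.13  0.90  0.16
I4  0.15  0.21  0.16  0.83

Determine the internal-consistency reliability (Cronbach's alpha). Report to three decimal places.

Σσᵢ² = 0.66 + 0.98 + 0.90 + 0.83 = 3.37
Sum of off-diagonal covariances = 0.93
σ²_total = 3.37 + 2 × 0.93 = 5.23
α = (k/(k−1))·(1 − Σσᵢ²/σ²_total) = (4/3)·(1 − 3.37/5.23) = 0.474

α = 0.474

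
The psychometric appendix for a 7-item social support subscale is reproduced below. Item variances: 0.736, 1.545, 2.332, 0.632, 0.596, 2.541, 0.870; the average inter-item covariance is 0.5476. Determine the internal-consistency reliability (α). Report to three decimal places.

ΣVar(i) = 0.736 + 1.545 + 2.332 + 0.632 + 0.596 + 2.541 + 0.870 = 9.252
Sum of the 21 distinct covariances = 21 × 0.5476 = 11.4996
σ²_T = ΣVar(i) + 2·Σcov = 9.252 + 2 × 11.4996 = 32.2512
α = (7/6)·(1 − 9.252/32.2512) = 0.832

α = 0.832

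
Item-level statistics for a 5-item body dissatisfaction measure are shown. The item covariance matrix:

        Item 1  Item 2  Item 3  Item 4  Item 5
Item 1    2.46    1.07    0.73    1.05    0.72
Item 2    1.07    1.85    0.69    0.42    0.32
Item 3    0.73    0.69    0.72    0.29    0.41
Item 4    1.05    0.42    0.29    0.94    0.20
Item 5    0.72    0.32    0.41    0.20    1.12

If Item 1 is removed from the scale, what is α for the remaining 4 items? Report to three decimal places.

α = 0.669

Remaining items: Item 2, Item 3, Item 4, Item 5 (k = 4).
ΣVar(i) = 1.85 + 0.72 + 0.94 + 1.12 = 4.63
total variance = 4.63 + 2 × 2.33 = 9.29
α (item deleted) = (4/3)·(1 − 4.63/9.29) = 0.669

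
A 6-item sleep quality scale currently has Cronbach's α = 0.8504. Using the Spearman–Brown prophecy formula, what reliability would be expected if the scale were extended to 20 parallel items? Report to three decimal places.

Length factor m = 20/6 = 3.3333
α' = m·α / (1 + (m−1)·α)
   = 20/6 × 0.8504 / (1 + (20/6 − 1) × 0.8504)
   = 2.8347 / 2.9843 = 0.950

predicted reliability = 0.950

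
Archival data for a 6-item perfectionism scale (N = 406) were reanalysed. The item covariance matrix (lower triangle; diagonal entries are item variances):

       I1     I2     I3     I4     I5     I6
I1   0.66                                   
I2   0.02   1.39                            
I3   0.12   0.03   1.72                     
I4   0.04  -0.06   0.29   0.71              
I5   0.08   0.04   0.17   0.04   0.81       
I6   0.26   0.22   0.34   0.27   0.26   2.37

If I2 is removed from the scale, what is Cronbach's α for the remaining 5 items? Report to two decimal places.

Remaining items: I1, I3, I4, I5, I6 (k = 5).
sum of item variances = 0.66 + 1.72 + 0.71 + 0.81 + 2.37 = 6.27
Var(T) = 6.27 + 2 × 1.87 = 10.01
α (item deleted) = (5/4)·(1 − 6.27/10.01) = 0.47

α = 0.47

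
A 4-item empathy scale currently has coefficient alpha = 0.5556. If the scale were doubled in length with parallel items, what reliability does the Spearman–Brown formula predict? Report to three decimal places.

predicted reliability = 0.714

Length factor m = 2
α' = m·α / (1 + (m−1)·α)
   = 2 × 0.5556 / (1 + (2 − 1) × 0.5556)
   = 1.1112 / 1.5556 = 0.714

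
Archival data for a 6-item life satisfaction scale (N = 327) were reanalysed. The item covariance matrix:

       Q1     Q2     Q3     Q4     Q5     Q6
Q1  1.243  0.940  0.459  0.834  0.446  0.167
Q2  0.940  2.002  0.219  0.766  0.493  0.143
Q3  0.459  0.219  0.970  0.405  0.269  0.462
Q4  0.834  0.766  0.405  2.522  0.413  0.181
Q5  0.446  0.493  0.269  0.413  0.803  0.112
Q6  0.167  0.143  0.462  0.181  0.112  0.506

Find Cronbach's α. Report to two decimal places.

Cronbach's α = 0.73

sum of item variances = 1.243 + 2.002 + 0.970 + 2.522 + 0.803 + 0.506 = 8.046
Sum of the distinct covariances = 6.309
total variance = 8.046 + 2 × 6.309 = 20.664
α = (k/(k−1))·(1 − sum of item variances/total variance) = (6/5)·(1 − 8.046/20.664) = 0.73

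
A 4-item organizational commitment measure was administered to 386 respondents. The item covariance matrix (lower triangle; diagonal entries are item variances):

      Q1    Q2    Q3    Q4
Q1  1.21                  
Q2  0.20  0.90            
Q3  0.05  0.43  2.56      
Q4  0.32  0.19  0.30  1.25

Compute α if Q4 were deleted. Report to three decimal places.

α = 0.338

Remaining items: Q1, Q2, Q3 (k = 3).
ΣVar(i) = 1.21 + 0.90 + 2.56 = 4.67
σ²_T = 4.67 + 2 × 0.68 = 6.03
α (item deleted) = (3/2)·(1 − 4.67/6.03) = 0.338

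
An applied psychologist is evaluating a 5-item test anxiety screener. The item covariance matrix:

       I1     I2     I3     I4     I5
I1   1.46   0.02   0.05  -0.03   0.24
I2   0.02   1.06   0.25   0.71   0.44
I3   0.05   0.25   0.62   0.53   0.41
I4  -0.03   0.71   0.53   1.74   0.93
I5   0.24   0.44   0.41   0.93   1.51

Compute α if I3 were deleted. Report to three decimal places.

α = 0.593

Remaining items: I1, I2, I4, I5 (k = 4).
Σσ²ᵢ = 1.46 + 1.06 + 1.74 + 1.51 = 5.77
total variance = 5.77 + 2 × 2.31 = 10.39
α (item deleted) = (4/3)·(1 − 5.77/10.39) = 0.593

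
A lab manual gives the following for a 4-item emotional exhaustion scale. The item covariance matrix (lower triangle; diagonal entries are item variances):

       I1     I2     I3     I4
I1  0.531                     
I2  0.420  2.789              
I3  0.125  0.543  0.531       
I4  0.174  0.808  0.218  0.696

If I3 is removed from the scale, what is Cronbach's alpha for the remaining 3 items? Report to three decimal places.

Cronbach's alpha = 0.617

Remaining items: I1, I2, I4 (k = 3).
Σσ²ᵢ = 0.531 + 2.789 + 0.696 = 4.016
total variance = 4.016 + 2 × 1.402 = 6.820
α (item deleted) = (3/2)·(1 − 4.016/6.820) = 0.617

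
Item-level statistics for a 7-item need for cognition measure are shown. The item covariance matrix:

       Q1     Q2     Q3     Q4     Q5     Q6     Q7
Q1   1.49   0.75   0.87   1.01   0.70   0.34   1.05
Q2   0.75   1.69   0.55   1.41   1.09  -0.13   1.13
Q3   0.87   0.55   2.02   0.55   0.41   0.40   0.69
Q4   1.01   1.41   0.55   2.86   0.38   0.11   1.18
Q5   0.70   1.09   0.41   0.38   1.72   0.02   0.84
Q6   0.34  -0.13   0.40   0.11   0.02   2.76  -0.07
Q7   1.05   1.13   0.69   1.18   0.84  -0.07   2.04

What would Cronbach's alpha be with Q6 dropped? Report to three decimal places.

α = 0.817

Remaining items: Q1, Q2, Q3, Q4, Q5, Q7 (k = 6).
sum of item variances = 1.49 + 1.69 + 2.02 + 2.86 + 1.72 + 2.04 = 11.82
Var(T) = 11.82 + 2 × 12.61 = 37.04
α (item deleted) = (6/5)·(1 − 11.82/37.04) = 0.817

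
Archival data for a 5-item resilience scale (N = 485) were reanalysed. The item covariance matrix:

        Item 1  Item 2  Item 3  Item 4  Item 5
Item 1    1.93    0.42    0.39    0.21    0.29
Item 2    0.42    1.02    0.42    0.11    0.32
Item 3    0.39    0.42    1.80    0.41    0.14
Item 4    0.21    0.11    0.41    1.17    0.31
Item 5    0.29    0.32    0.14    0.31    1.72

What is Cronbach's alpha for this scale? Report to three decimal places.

sum of item variances = 1.93 + 1.02 + 1.80 + 1.17 + 1.72 = 7.64
Sum of off-diagonal covariances = 3.02
σ²_T = 7.64 + 2 × 3.02 = 13.68
α = (k/(k−1))·(1 − sum of item variances/σ²_T) = (5/4)·(1 − 7.64/13.68) = 0.552

α = 0.552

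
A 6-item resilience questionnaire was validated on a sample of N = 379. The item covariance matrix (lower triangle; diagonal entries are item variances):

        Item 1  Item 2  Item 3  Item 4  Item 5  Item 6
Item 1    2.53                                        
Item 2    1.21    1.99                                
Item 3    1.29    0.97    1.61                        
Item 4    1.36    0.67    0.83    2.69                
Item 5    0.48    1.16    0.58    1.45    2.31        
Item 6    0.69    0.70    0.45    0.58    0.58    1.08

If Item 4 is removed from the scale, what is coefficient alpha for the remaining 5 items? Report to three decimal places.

Remaining items: Item 1, Item 2, Item 3, Item 5, Item 6 (k = 5).
sum of item variances = 2.53 + 1.99 + 1.61 + 2.31 + 1.08 = 9.52
Var(T) = 9.52 + 2 × 8.11 = 25.74
α (item deleted) = (5/4)·(1 − 9.52/25.74) = 0.788

coefficient alpha = 0.788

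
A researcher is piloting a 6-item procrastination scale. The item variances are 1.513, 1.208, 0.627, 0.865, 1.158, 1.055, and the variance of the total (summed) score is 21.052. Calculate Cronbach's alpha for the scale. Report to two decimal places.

Cronbach's alpha = 0.83

ΣVar(i) = 1.513 + 1.208 + 0.627 + 0.865 + 1.158 + 1.055 = 6.426
α = (k/(k−1))·(1 − ΣVar(i)/total variance) = (6/5)·(1 − 6.426/21.052) = 0.83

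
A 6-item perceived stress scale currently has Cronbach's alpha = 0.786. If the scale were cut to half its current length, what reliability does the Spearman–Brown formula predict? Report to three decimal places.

Length factor m = 1/2
α' = m·α / (1 − (1−m)·α)
   = 1/2 × 0.786 / (1 − (1 − 1/2) × 0.786)
   = 0.3930 / 0.6070 = 0.647

predicted reliability = 0.647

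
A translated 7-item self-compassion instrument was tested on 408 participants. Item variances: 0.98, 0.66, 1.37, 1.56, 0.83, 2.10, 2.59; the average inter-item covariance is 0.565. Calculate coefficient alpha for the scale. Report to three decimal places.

Σσ²ᵢ = 0.98 + 0.66 + 1.37 + 1.56 + 0.83 + 2.10 + 2.59 = 10.09
Sum of the 21 distinct covariances = 21 × 0.565 = 11.865
σ²_T = Σσ²ᵢ + 2·Σcov = 10.09 + 2 × 11.865 = 33.820
α = (7/6)·(1 − 10.09/33.820) = 0.819

α = 0.819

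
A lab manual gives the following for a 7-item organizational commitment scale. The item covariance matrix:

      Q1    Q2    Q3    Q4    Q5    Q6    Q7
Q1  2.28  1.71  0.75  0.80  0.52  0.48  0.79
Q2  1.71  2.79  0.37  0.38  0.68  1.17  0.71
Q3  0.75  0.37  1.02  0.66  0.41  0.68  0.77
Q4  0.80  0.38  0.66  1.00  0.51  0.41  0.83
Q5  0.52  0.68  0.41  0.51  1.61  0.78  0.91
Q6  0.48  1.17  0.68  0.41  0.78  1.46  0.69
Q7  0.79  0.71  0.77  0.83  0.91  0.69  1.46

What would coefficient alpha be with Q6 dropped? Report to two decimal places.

Remaining items: Q1, Q2, Q3, Q4, Q5, Q7 (k = 6).
ΣVar(i) = 2.28 + 2.79 + 1.02 + 1.00 + 1.61 + 1.46 = 10.16
σ²_total = 10.16 + 2 × 10.80 = 31.76
α (item deleted) = (6/5)·(1 − 10.16/31.76) = 0.82

coefficient alpha = 0.82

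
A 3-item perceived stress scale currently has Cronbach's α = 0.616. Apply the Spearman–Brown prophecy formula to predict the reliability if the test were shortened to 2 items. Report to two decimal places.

Length factor m = 2/3 = 0.6667
α' = m·α / (1 − (1−m)·α)
   = 2/3 × 0.616 / (1 − (1 − 2/3) × 0.616)
   = 0.4107 / 0.7947 = 0.52

predicted reliability = 0.52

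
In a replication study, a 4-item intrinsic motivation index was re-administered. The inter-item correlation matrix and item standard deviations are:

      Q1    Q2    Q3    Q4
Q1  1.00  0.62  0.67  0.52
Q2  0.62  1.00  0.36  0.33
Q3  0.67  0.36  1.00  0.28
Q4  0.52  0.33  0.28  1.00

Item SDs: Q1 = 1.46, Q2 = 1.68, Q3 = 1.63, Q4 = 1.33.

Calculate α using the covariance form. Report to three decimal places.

Σσ²ᵢ = 1.46² + 1.68² + 1.63² + 1.33² = 9.3798
Covariances σ_ij = r_ij · s_i · s_j:
  σ(Q1,Q2) = 0.62 × 1.46 × 1.68 = 1.5207
  σ(Q1,Q3) = 0.67 × 1.46 × 1.63 = 1.5945
  σ(Q1,Q4) = 0.52 × 1.46 × 1.33 = 1.0097
  σ(Q2,Q3) = 0.36 × 1.68 × 1.63 = 0.9858
  σ(Q2,Q4) = 0.33 × 1.68 × 1.33 = 0.7374
  σ(Q3,Q4) = 0.28 × 1.63 × 1.33 = 0.6070
σ²_T = Σσ²ᵢ + 2·Σσ_ij = 9.3798 + 2 × 6.4551 = 22.2900
α = (4/3)·(1 − 9.3798/22.2900) = 0.772

α = 0.772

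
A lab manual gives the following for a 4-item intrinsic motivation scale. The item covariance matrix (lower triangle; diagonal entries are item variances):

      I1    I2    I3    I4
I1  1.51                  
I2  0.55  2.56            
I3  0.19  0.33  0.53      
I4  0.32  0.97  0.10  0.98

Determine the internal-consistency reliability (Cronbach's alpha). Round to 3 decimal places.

α = 0.625

Σσ²ᵢ = 1.51 + 2.56 + 0.53 + 0.98 = 5.58
Sum of the distinct covariances = 2.46
Var(T) = 5.58 + 2 × 2.46 = 10.50
α = (k/(k−1))·(1 − Σσ²ᵢ/Var(T)) = (4/3)·(1 − 5.58/10.50) = 0.625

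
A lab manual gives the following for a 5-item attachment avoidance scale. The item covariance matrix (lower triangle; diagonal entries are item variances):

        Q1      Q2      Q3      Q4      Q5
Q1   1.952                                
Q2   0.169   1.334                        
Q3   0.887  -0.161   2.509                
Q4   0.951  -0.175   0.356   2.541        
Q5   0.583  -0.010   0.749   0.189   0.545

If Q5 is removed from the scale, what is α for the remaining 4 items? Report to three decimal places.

α = 0.436

Remaining items: Q1, Q2, Q3, Q4 (k = 4).
sum of item variances = 1.952 + 1.334 + 2.509 + 2.541 = 8.336
σ²_T = 8.336 + 2 × 2.027 = 12.390
α (item deleted) = (4/3)·(1 − 8.336/12.390) = 0.436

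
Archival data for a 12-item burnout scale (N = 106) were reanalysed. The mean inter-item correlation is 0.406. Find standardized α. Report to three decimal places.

Standardized α = k·r̄ / (1 + (k−1)·r̄) = 12 × 0.406 / (1 + 11 × 0.406)
  = 4.8720 / 5.4660 = 0.891

standardized α = 0.891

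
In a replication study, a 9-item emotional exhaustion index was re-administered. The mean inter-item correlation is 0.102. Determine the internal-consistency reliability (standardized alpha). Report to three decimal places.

standardized alpha = 0.506

Standardized α = k·r̄ / (1 + (k−1)·r̄) = 9 × 0.102 / (1 + 8 × 0.102)
  = 0.9180 / 1.8160 = 0.506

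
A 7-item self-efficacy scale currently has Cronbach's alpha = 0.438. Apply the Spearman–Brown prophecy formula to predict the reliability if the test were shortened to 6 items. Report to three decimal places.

Length factor m = 6/7 = 0.8571
α' = m·α / (1 − (1−m)·α)
   = 6/7 × 0.438 / (1 − (1 − 6/7) × 0.438)
   = 0.3754 / 0.9374 = 0.400

predicted reliability = 0.400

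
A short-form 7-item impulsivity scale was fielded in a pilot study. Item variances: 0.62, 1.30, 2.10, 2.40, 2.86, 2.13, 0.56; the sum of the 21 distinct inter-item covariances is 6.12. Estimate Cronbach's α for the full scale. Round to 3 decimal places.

α = 0.590

Σσᵢ² = 0.62 + 1.30 + 2.10 + 2.40 + 2.86 + 2.13 + 0.56 = 11.97
Sum of distinct covariances = 6.12
Var(T) = Σσᵢ² + 2·Σcov = 11.97 + 2 × 6.12 = 24.21
α = (7/6)·(1 − 11.97/24.21) = 0.590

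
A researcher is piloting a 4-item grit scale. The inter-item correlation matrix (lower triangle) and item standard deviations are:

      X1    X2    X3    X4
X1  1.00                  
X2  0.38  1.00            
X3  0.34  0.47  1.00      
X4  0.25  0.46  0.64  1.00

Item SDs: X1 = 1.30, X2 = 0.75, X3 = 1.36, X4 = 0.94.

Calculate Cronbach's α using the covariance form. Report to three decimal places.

Σσ²ᵢ = 1.30² + 0.75² + 1.36² + 0.94² = 4.9857
Covariances σ_ij = r_ij · s_i · s_j:
  σ(X1,X2) = 0.38 × 1.30 × 0.75 = 0.3705
  σ(X1,X3) = 0.34 × 1.30 × 1.36 = 0.6011
  σ(X1,X4) = 0.25 × 1.30 × 0.94 = 0.3055
  σ(X2,X3) = 0.47 × 0.75 × 1.36 = 0.4794
  σ(X2,X4) = 0.46 × 0.75 × 0.94 = 0.3243
  σ(X3,X4) = 0.64 × 1.36 × 0.94 = 0.8182
σ²_T = Σσ²ᵢ + 2·Σσ_ij = 4.9857 + 2 × 2.8990 = 10.7837
α = (4/3)·(1 − 4.9857/10.7837) = 0.717

α = 0.717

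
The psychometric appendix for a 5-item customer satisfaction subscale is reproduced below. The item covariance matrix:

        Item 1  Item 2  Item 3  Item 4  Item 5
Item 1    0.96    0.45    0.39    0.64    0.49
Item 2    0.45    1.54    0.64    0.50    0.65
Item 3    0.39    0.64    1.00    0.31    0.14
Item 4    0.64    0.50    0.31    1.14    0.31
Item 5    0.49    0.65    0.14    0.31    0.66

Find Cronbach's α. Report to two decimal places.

Σσᵢ² = 0.96 + 1.54 + 1.00 + 1.14 + 0.66 = 5.30
Σ_{i<j} σ_ij = 4.52
σ²_T = 5.30 + 2 × 4.52 = 14.34
α = (k/(k−1))·(1 − Σσᵢ²/σ²_T) = (5/4)·(1 − 5.30/14.34) = 0.79

α = 0.79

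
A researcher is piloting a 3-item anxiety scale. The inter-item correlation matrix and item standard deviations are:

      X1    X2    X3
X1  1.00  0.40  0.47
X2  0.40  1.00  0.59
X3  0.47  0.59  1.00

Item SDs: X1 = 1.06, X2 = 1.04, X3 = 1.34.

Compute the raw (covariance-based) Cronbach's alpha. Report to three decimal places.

Σσ²ᵢ = 1.06² + 1.04² + 1.34² = 4.0008
Covariances σ_ij = r_ij · s_i · s_j:
  σ(X1,X2) = 0.40 × 1.06 × 1.04 = 0.4410
  σ(X1,X3) = 0.47 × 1.06 × 1.34 = 0.6676
  σ(X2,X3) = 0.59 × 1.04 × 1.34 = 0.8222
σ²_T = Σσ²ᵢ + 2·Σσ_ij = 4.0008 + 2 × 1.9308 = 7.8624
α = (3/2)·(1 − 4.0008/7.8624) = 0.737

α = 0.737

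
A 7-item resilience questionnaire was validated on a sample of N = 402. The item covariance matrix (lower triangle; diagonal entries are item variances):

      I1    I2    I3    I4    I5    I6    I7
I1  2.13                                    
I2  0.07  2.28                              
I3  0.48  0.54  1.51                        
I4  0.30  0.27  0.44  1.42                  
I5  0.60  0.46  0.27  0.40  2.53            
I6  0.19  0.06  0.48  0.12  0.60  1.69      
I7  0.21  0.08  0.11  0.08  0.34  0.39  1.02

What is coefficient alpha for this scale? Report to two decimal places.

coefficient alpha = 0.59

sum of item variances = 2.13 + 2.28 + 1.51 + 1.42 + 2.53 + 1.69 + 1.02 = 12.58
Σ_{i<j} σ_ij = 6.49
σ²_T = 12.58 + 2 × 6.49 = 25.56
α = (k/(k−1))·(1 − sum of item variances/σ²_T) = (7/6)·(1 − 12.58/25.56) = 0.59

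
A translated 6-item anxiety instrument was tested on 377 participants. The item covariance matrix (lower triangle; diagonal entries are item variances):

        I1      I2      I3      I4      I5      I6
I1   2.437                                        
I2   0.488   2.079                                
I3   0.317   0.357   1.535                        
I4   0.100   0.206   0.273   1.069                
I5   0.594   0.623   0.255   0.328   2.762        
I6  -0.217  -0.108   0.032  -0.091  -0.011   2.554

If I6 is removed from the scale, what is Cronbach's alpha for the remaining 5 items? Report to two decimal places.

α = 0.52

Remaining items: I1, I2, I3, I4, I5 (k = 5).
sum of item variances = 2.437 + 2.079 + 1.535 + 1.069 + 2.762 = 9.882
Var(T) = 9.882 + 2 × 3.541 = 16.964
α (item deleted) = (5/4)·(1 − 9.882/16.964) = 0.52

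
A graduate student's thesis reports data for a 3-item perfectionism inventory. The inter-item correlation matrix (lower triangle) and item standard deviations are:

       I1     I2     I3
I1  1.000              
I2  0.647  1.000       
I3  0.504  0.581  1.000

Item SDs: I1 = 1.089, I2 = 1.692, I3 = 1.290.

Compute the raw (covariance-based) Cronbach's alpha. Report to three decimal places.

Σσ²ᵢ = 1.089² + 1.692² + 1.290² = 5.7129
Covariances σ_ij = r_ij · s_i · s_j:
  σ(I1,I2) = 0.647 × 1.089 × 1.692 = 1.1922
  σ(I1,I3) = 0.504 × 1.089 × 1.290 = 0.7080
  σ(I2,I3) = 0.581 × 1.692 × 1.290 = 1.2681
σ²_T = Σσ²ᵢ + 2·Σσ_ij = 5.7129 + 2 × 3.1683 = 12.0495
α = (3/2)·(1 − 5.7129/12.0495) = 0.789

Cronbach's alpha = 0.789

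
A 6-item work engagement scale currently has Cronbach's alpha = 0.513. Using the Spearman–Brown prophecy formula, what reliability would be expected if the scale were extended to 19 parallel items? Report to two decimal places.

predicted reliability = 0.77

Length factor m = 19/6 = 3.1667
α' = m·α / (1 + (m−1)·α)
   = 19/6 × 0.513 / (1 + (19/6 − 1) × 0.513)
   = 1.6245 / 2.1115 = 0.77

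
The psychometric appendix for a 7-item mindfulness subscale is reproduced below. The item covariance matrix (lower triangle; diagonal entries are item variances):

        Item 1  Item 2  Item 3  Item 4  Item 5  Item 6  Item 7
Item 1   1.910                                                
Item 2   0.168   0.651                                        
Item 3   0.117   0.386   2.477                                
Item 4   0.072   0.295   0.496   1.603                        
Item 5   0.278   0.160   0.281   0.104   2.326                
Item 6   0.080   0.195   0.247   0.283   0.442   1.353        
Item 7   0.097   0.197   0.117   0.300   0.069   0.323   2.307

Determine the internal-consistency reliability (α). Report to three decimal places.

sum of item variances = 1.910 + 0.651 + 2.477 + 1.603 + 2.326 + 1.353 + 2.307 = 12.627
Sum of the distinct covariances = 4.707
σ²_T = 12.627 + 2 × 4.707 = 22.041
α = (k/(k−1))·(1 − sum of item variances/σ²_T) = (7/6)·(1 − 12.627/22.041) = 0.498

α = 0.498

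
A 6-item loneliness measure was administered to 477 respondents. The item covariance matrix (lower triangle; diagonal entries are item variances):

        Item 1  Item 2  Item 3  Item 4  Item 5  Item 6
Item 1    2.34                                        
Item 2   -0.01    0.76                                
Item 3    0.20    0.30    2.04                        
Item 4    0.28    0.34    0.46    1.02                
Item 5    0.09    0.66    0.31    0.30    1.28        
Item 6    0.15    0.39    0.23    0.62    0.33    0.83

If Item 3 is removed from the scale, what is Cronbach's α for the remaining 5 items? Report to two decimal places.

Remaining items: Item 1, Item 2, Item 4, Item 5, Item 6 (k = 5).
ΣVar(i) = 2.34 + 0.76 + 1.02 + 1.28 + 0.83 = 6.23
σ²_total = 6.23 + 2 × 3.15 = 12.53
α (item deleted) = (5/4)·(1 − 6.23/12.53) = 0.63

α = 0.63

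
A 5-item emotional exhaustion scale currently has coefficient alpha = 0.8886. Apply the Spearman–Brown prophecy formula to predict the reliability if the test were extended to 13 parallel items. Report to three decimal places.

predicted reliability = 0.954

Length factor m = 13/5 = 2.6000
α' = m·α / (1 + (m−1)·α)
   = 13/5 × 0.8886 / (1 + (13/5 − 1) × 0.8886)
   = 2.3104 / 2.4218 = 0.954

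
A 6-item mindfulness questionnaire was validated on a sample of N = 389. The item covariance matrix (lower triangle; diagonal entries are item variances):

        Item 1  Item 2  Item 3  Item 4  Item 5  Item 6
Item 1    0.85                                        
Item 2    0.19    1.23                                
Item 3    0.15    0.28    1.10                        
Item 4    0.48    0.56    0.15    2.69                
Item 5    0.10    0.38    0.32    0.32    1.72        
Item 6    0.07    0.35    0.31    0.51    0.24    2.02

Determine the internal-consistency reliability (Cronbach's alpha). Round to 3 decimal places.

Σσ²ᵢ = 0.85 + 1.23 + 1.10 + 2.69 + 1.72 + 2.02 = 9.61
Sum of the distinct covariances = 4.41
σ²_T = 9.61 + 2 × 4.41 = 18.43
α = (k/(k−1))·(1 − Σσ²ᵢ/σ²_T) = (6/5)·(1 − 9.61/18.43) = 0.574

α = 0.574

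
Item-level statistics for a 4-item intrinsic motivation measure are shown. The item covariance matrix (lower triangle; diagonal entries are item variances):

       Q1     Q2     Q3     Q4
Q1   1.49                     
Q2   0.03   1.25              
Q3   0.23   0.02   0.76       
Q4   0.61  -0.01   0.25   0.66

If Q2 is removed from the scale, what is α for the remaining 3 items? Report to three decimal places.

Remaining items: Q1, Q3, Q4 (k = 3).
ΣVar(i) = 1.49 + 0.76 + 0.66 = 2.91
σ²_total = 2.91 + 2 × 1.09 = 5.09
α (item deleted) = (3/2)·(1 − 2.91/5.09) = 0.642

α = 0.642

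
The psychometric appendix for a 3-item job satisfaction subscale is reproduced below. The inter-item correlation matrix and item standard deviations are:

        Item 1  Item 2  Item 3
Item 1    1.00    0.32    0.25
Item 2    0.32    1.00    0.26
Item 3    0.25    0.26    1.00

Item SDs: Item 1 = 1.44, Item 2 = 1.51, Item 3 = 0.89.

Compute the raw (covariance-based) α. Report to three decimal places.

α = 0.520

Σσ²ᵢ = 1.44² + 1.51² + 0.89² = 5.1458
Covariances σ_ij = r_ij · s_i · s_j:
  σ(Item 1,Item 2) = 0.32 × 1.44 × 1.51 = 0.6958
  σ(Item 1,Item 3) = 0.25 × 1.44 × 0.89 = 0.3204
  σ(Item 2,Item 3) = 0.26 × 1.51 × 0.89 = 0.3494
σ²_T = Σσ²ᵢ + 2·Σσ_ij = 5.1458 + 2 × 1.3656 = 7.8770
α = (3/2)·(1 − 5.1458/7.8770) = 0.520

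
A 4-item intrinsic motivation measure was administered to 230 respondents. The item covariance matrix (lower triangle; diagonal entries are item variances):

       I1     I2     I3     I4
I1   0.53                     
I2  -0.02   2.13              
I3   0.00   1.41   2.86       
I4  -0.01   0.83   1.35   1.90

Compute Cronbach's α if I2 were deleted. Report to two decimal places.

Cronbach's α = 0.50

Remaining items: I1, I3, I4 (k = 3).
Σσᵢ² = 0.53 + 2.86 + 1.90 = 5.29
total variance = 5.29 + 2 × 1.34 = 7.97
α (item deleted) = (3/2)·(1 − 5.29/7.97) = 0.50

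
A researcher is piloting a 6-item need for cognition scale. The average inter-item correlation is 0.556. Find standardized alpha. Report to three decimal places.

Standardized α = k·r̄ / (1 + (k−1)·r̄) = 6 × 0.556 / (1 + 5 × 0.556)
  = 3.3360 / 3.7800 = 0.883

standardized alpha = 0.883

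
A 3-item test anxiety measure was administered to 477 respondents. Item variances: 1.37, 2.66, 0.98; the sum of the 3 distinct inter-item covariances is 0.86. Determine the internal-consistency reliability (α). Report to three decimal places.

α = 0.383

Σσᵢ² = 1.37 + 2.66 + 0.98 = 5.01
Sum of distinct covariances = 0.86
Var(T) = Σσᵢ² + 2·Σcov = 5.01 + 2 × 0.86 = 6.73
α = (3/2)·(1 − 5.01/6.73) = 0.383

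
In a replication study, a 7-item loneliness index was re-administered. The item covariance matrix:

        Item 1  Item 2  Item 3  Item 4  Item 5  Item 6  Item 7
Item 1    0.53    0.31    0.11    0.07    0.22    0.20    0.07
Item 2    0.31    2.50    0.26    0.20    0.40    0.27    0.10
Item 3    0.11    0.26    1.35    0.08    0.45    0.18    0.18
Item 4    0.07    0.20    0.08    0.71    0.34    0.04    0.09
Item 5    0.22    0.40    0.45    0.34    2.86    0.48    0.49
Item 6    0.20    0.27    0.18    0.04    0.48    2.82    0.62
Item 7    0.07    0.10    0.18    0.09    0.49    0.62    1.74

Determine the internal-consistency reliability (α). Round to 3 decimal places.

Σσ²ᵢ = 0.53 + 2.50 + 1.35 + 0.71 + 2.86 + 2.82 + 1.74 = 12.51
Sum of the distinct covariances = 5.16
total variance = 12.51 + 2 × 5.16 = 22.83
α = (k/(k−1))·(1 − Σσ²ᵢ/total variance) = (7/6)·(1 − 12.51/22.83) = 0.527

α = 0.527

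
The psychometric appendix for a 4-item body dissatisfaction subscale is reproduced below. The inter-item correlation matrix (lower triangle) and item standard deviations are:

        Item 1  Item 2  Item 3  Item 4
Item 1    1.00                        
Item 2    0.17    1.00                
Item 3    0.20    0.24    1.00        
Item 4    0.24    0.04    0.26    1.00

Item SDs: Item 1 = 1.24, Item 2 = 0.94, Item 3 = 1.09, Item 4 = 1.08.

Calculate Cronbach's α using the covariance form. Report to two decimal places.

Σσ²ᵢ = 1.24² + 0.94² + 1.09² + 1.08² = 4.7757
Covariances σ_ij = r_ij · s_i · s_j:
  σ(Item 1,Item 2) = 0.17 × 1.24 × 0.94 = 0.1982
  σ(Item 1,Item 3) = 0.20 × 1.24 × 1.09 = 0.2703
  σ(Item 1,Item 4) = 0.24 × 1.24 × 1.08 = 0.3214
  σ(Item 2,Item 3) = 0.24 × 0.94 × 1.09 = 0.2459
  σ(Item 2,Item 4) = 0.04 × 0.94 × 1.08 = 0.0406
  σ(Item 3,Item 4) = 0.26 × 1.09 × 1.08 = 0.3061
σ²_T = Σσ²ᵢ + 2·Σσ_ij = 4.7757 + 2 × 1.3825 = 7.5407
α = (4/3)·(1 − 4.7757/7.5407) = 0.49

Cronbach's α = 0.49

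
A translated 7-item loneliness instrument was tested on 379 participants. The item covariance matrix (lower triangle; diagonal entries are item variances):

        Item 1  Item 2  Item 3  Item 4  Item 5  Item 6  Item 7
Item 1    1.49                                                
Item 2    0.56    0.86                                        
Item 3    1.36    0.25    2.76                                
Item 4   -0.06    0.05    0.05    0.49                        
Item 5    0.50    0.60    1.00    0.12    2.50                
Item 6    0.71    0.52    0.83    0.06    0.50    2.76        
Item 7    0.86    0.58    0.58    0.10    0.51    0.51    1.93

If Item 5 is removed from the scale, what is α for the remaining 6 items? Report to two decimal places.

α = 0.69

Remaining items: Item 1, Item 2, Item 3, Item 4, Item 6, Item 7 (k = 6).
ΣVar(i) = 1.49 + 0.86 + 2.76 + 0.49 + 2.76 + 1.93 = 10.29
total variance = 10.29 + 2 × 6.96 = 24.21
α (item deleted) = (6/5)·(1 − 10.29/24.21) = 0.69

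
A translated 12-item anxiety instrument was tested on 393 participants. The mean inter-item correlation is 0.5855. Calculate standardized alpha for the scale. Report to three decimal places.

Standardized α = k·r̄ / (1 + (k−1)·r̄) = 12 × 0.5855 / (1 + 11 × 0.5855)
  = 7.0260 / 7.4405 = 0.944

α = 0.944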